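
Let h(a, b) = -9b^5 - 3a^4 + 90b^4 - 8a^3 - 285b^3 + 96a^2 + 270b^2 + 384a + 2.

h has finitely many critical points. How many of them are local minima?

h separates as a function of a plus a function of b, so ∇h=0 decouples.
∂h/∂a = -12(a - 4)(a + 2)(a + 4) = 0 at a ∈ {-4, -2, 4}; ∂h/∂b = -45b(b - 4)(b - 3)(b - 1) = 0 at b ∈ {0, 1, 3, 4}.
The Hessian is diagonal: diag(h_aa, h_bb). Second derivatives: h_aa(-4)=-192, h_aa(-2)=144, h_aa(4)=-576; h_bb(0)=540, h_bb(1)=-270, h_bb(3)=270, h_bb(4)=-540.
Local minima occur where both diagonal entries positive: (-2, 0), (-2, 3). Count: 2.

2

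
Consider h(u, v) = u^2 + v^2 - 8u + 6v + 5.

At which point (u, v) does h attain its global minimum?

(4, -3)

h(u,v) separates as P(u) + Q(v) + 5, so its minimum is min P + min Q + 5.
P'(u) = 2u - 8 vanishes at u ∈ {4}; Q'(v) = 2v + 6 vanishes at v ∈ {-3}.
Local minima of P (where P''>0): P(4)=-16. Local minima of Q: Q(-3)=-9.
So the global minimum of h is P(4) + Q(-3) + 5 = -16 − 9 + 5 = -20, attained at (4, -3).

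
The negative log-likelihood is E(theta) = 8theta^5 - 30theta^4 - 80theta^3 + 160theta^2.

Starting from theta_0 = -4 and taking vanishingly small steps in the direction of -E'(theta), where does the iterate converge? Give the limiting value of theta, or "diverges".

E'(theta) = 40theta(theta - 4)(theta - 1)(theta + 2), so E'(-4) = 12800.
Gradient descent moves in the -E' direction, i.e. theta is decreasing.
There is no critical point below theta=-4, and E' keeps the same sign, so the iterate runs off to −∞.

diverges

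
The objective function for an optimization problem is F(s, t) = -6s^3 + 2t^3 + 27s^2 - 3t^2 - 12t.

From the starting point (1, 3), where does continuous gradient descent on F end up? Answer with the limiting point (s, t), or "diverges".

F is separable, so gradient descent decouples: s follows -∂F/∂s, t follows -∂F/∂t.
∂F/∂s = -18s(s - 3); at s=1 this is 36, so s decreases.
∂F/∂t = 6(t - 2)(t + 1); at t=3 this is 24, so t decreases.
s converges to its nearest critical value 0 (a local min of the s-part); t converges to 2. The iterate converges to (0, 2).

(0, 2)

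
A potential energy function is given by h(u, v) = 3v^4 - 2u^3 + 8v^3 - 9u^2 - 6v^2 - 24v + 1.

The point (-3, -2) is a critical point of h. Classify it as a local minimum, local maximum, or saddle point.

The mixed partial ∂²h/∂u∂v is 0, so the Hessian at any point is diag(h_uu, h_vv) = diag(-6(2u + 3), 12(3v^2 + 4v - 1)).
At (-3, -2): H = diag(18, 36).
Both eigenvalues are positive, so H is positive definite: a local minimum.

local minimum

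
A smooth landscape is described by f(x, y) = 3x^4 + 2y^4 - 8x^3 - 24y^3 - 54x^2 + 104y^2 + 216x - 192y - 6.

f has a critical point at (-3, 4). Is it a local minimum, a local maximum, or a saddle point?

The mixed partial ∂²f/∂x∂y is 0, so the Hessian at any point is diag(f_xx, f_yy) = diag(12(3x^2 - 4x - 9), 8(3y^2 - 18y + 26)).
At (-3, 4): H = diag(360, 16).
Both eigenvalues are positive, so H is positive definite: a local minimum.

local minimum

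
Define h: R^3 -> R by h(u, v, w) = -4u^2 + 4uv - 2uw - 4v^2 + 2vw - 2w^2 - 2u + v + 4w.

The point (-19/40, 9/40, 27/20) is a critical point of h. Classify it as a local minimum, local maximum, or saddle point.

The Hessian is constant: H = [[-8, 4, -2], [4, -8, 2], [-2, 2, -4]].
Leading principal minors: Δ₁ = -8, Δ₂ = 48, Δ₃ = -160.
The minors alternate sign starting negative (−, +, −), so H is negative definite: a local maximum.

local maximum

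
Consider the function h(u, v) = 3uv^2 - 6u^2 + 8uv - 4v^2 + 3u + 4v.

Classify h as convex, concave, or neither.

The term 3uv^2 is cubic, so the Hessian is not constant.
∂²h/∂v² = 6u - 8, which takes both signs as u varies (negative for sufficiently negative u). A diagonal entry of the Hessian changing sign means the Hessian is neither positive- nor negative-semidefinite on all of R^2.

neither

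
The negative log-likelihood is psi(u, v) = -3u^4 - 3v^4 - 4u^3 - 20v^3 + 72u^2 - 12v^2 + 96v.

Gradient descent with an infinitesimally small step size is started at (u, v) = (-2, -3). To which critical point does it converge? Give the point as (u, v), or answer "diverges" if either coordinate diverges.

(0, -2)

psi is separable, so gradient descent decouples: u follows -∂psi/∂u, v follows -∂psi/∂v.
∂psi/∂u = -12u(u - 3)(u + 4); at u=-2 this is -240, so u increases.
∂psi/∂v = -12(v - 1)(v + 2)(v + 4); at v=-3 this is -48, so v increases.
u converges to its nearest critical value 0 (a local min of the u-part); v converges to -2. The iterate converges to (0, -2).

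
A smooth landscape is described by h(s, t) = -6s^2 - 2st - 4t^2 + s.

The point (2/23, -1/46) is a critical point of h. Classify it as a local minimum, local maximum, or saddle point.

The Hessian of h is constant: H = [[-12, -2], [-2, -8]].
det(H) = (-12)·(-8) − (-2)² = 92.
det(H) > 0 and tr(H) = -20 < 0, so H is negative definite and the point is a local maximum.

local maximum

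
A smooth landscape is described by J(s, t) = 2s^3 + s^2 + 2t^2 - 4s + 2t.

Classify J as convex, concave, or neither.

neither

The term 2s^3 is cubic, so the Hessian is not constant.
∂²J/∂s² = 12s + 2, which takes both signs as s varies (negative for sufficiently negative s). A diagonal entry of the Hessian changing sign means the Hessian is neither positive- nor negative-semidefinite on all of R^2.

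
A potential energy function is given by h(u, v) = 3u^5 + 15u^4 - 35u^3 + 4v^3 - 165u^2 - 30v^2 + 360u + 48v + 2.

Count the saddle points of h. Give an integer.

4

h separates as a function of u plus a function of v, so ∇h=0 decouples.
∂h/∂u = 15(u - 2)(u - 1)(u + 3)(u + 4) = 0 at u ∈ {-4, -3, 1, 2}; ∂h/∂v = 12(v - 4)(v - 1) = 0 at v ∈ {1, 4}.
The Hessian is diagonal: diag(h_uu, h_vv). Second derivatives: h_uu(-4)=-450, h_uu(-3)=300, h_uu(1)=-300, h_uu(2)=450; h_vv(1)=-36, h_vv(4)=36.
Saddle points occur where the two diagonal entries have opposite signs: (-4, 4), (-3, 1), (1, 4), (2, 1). Count: 4.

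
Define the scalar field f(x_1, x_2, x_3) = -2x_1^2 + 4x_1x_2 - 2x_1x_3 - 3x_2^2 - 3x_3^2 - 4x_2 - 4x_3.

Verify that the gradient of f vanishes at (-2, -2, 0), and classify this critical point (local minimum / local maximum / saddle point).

∇f = (-4x_1 + 4x_2 - 2x_3, 4x_1 - 6x_2 - 4, -2x_1 - 6x_3 - 4); substituting (-2, -2, 0) gives ∇f = (0, 0, 0), so (-2, -2, 0) is indeed a critical point.
The Hessian is constant: H = [[-4, 4, -2], [4, -6, 0], [-2, 0, -6]].
Leading principal minors: Δ₁ = -4, Δ₂ = 8, Δ₃ = -24.
The minors alternate sign starting negative (−, +, −), so H is negative definite: a local maximum.

local maximum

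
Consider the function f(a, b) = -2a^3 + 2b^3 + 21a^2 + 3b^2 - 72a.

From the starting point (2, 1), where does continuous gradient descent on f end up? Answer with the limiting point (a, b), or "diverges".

(3, 0)

f is separable, so gradient descent decouples: a follows -∂f/∂a, b follows -∂f/∂b.
∂f/∂a = -6(a - 4)(a - 3); at a=2 this is -12, so a increases.
∂f/∂b = 6b(b + 1); at b=1 this is 12, so b decreases.
a converges to its nearest critical value 3 (a local min of the a-part); b converges to 0. The iterate converges to (3, 0).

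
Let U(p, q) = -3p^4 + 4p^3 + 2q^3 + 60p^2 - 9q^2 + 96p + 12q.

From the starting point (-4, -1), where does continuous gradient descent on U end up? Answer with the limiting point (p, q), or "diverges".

U is separable, so gradient descent decouples: p follows -∂U/∂p, q follows -∂U/∂q.
∂U/∂p = -12(p - 4)(p + 1)(p + 2); at p=-4 this is 576, so p decreases.
∂U/∂q = 6(q - 2)(q - 1); at q=-1 this is 36, so q decreases.
The p-coordinate has no critical point in that direction and runs off to infinity.

diverges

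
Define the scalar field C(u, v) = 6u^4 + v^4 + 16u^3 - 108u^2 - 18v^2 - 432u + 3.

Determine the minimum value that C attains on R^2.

C(u,v) separates as P(u) + Q(v) + 3, so its minimum is min P + min Q + 3.
P'(u) = 24(u - 3)(u + 2)(u + 3) vanishes at u ∈ {-3, -2, 3}; Q'(v) = 4v(v - 3)(v + 3) vanishes at v ∈ {-3, 0, 3}.
Local minima of P (where P''>0): P(-3)=378, P(3)=-1350. Local minima of Q: Q(-3)=-81, Q(3)=-81.
So the global minimum of C is P(3) + Q(-3) + 3 = -1350 − 81 + 3 = -1428, attained at (3, -3).

-1428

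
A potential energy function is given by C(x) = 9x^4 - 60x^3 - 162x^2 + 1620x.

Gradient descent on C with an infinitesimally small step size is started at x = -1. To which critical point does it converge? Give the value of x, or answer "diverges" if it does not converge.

-3

C'(x) = 36(x - 5)(x - 3)(x + 3), so C'(-1) = 1728.
Gradient descent moves in the -C' direction, i.e. x is decreasing.
The nearest critical point in that direction is x = -3, where C'' = 1728 > 0 (a local minimum). The iterate converges there.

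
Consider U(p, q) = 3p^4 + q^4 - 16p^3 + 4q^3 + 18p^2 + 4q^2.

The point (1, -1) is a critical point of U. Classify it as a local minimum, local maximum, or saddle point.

local maximum

The mixed partial ∂²U/∂p∂q is 0, so the Hessian at any point is diag(U_pp, U_qq) = diag(12(3p^2 - 8p + 3), 4(3q^2 + 6q + 2)).
At (1, -1): H = diag(-24, -4).
Both eigenvalues are negative, so H is negative definite: a local maximum.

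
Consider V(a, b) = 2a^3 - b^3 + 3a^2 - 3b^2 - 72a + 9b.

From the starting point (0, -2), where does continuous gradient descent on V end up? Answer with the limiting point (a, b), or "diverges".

V is separable, so gradient descent decouples: a follows -∂V/∂a, b follows -∂V/∂b.
∂V/∂a = 6(a - 3)(a + 4); at a=0 this is -72, so a increases.
∂V/∂b = -3(b - 1)(b + 3); at b=-2 this is 9, so b decreases.
a converges to its nearest critical value 3 (a local min of the a-part); b converges to -3. The iterate converges to (3, -3).

(3, -3)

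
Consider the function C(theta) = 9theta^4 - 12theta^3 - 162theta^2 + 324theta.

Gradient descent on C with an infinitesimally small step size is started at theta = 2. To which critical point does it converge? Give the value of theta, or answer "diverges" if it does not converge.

3

C'(theta) = 36(theta - 3)(theta - 1)(theta + 3), so C'(2) = -180.
Gradient descent moves in the -C' direction, i.e. theta is increasing.
The nearest critical point in that direction is theta = 3, where C'' = 432 > 0 (a local minimum). The iterate converges there.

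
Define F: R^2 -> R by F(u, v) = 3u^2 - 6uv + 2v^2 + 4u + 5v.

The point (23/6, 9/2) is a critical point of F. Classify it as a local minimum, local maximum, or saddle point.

The Hessian of F is constant: H = [[6, -6], [-6, 4]].
det(H) = 6·4 − (-6)² = -12.
Since det(H) < 0, H is indefinite and the critical point is a saddle point.

saddle point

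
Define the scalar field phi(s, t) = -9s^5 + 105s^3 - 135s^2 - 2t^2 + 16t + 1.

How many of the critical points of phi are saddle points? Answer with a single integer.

2

phi separates as a function of s plus a function of t, so ∇phi=0 decouples.
∂phi/∂s = -45s(s - 2)(s - 1)(s + 3) = 0 at s ∈ {-3, 0, 1, 2}; ∂phi/∂t = -4(t - 4) = 0 at t ∈ {4}.
The Hessian is diagonal: diag(phi_ss, phi_tt). Second derivatives: phi_ss(-3)=2700, phi_ss(0)=-270, phi_ss(1)=180, phi_ss(2)=-450; phi_tt(4)=-4.
Saddle points occur where the two diagonal entries have opposite signs: (-3, 4), (1, 4). Count: 2.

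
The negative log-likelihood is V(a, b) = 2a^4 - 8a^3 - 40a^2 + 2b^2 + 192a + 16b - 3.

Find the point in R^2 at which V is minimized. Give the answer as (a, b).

V(a,b) separates as P(a) + Q(b) − 3, so its minimum is min P + min Q − 3.
P'(a) = 8(a - 4)(a - 2)(a + 3) vanishes at a ∈ {-3, 2, 4}; Q'(b) = 4b + 16 vanishes at b ∈ {-4}.
Local minima of P (where P''>0): P(-3)=-558, P(4)=128. Local minima of Q: Q(-4)=-32.
So the global minimum of V is P(-3) + Q(-4) − 3 = -558 − 32 − 3 = -593, attained at (-3, -4).

(-3, -4)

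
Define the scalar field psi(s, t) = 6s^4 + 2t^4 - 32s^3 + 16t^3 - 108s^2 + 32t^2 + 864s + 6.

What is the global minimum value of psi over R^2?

psi(s,t) separates as P(s) + Q(t) + 6, so its minimum is min P + min Q + 6.
P'(s) = 24(s - 4)(s - 3)(s + 3) vanishes at s ∈ {-3, 3, 4}; Q'(t) = 8t(t + 2)(t + 4) vanishes at t ∈ {-4, -2, 0}.
Local minima of P (where P''>0): P(-3)=-2214, P(4)=1216. Local minima of Q: Q(-4)=0, Q(0)=0.
So the global minimum of psi is P(-3) + Q(-4) + 6 = -2214 + 0 + 6 = -2208, attained at (-3, -4).

-2208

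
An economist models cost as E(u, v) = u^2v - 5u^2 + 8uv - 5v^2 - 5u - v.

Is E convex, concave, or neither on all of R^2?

neither

The term u^2v is cubic, so the Hessian is not constant.
∂²E/∂u² = 2v - 10, which takes both signs as v varies (negative for sufficiently negative v). A diagonal entry of the Hessian changing sign means the Hessian is neither positive- nor negative-semidefinite on all of R^2.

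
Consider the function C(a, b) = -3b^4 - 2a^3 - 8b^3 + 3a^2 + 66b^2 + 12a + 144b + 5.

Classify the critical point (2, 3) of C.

The mixed partial ∂²C/∂a∂b is 0, so the Hessian at any point is diag(C_aa, C_bb) = diag(6(-2a + 1), 12(-3b^2 - 4b + 11)).
At (2, 3): H = diag(-18, -336).
Both eigenvalues are negative, so H is negative definite: a local maximum.

local maximum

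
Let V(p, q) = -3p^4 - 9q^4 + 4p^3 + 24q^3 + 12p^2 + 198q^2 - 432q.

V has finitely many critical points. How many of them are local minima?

1

V separates as a function of p plus a function of q, so ∇V=0 decouples.
∂V/∂p = -12p(p - 2)(p + 1) = 0 at p ∈ {-1, 0, 2}; ∂V/∂q = -36(q - 4)(q - 1)(q + 3) = 0 at q ∈ {-3, 1, 4}.
The Hessian is diagonal: diag(V_pp, V_qq). Second derivatives: V_pp(-1)=-36, V_pp(0)=24, V_pp(2)=-72; V_qq(-3)=-1008, V_qq(1)=432, V_qq(4)=-756.
Local minima occur where both diagonal entries positive: (0, 1). Count: 1.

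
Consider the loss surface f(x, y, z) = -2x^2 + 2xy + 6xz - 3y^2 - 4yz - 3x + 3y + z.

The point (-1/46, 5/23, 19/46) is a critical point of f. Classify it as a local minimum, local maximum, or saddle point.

The Hessian is constant: H = [[-4, 2, 6], [2, -6, -4], [6, -4, 0]].
Leading principal minors: Δ₁ = -4, Δ₂ = 20, Δ₃ = 184.
The minors fit neither the all-positive nor the alternating-sign pattern, so H is indefinite: a saddle point.

saddle point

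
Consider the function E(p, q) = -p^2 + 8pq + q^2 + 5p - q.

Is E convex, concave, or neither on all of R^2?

E is quadratic, so its Hessian is the constant matrix H = [[-2, 8], [8, 2]].
det(H) = -68, tr(H) = 0.
det(H) < 0, so H is indefinite: neither convex nor concave.

neither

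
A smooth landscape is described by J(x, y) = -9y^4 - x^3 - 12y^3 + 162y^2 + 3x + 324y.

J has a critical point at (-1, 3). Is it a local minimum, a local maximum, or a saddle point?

The mixed partial ∂²J/∂x∂y is 0, so the Hessian at any point is diag(J_xx, J_yy) = diag(-6x, 36(-3y^2 - 2y + 9)).
At (-1, 3): H = diag(6, -864).
The eigenvalues have opposite signs, so H is indefinite: a saddle point.

saddle point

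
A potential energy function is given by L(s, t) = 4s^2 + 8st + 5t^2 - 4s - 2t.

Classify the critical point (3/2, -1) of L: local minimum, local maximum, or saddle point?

The Hessian of L is constant: H = [[8, 8], [8, 10]].
det(H) = 8·10 − 8² = 16.
det(H) > 0 and tr(H) = 18 > 0, so H is positive definite and the point is a local minimum.

local minimum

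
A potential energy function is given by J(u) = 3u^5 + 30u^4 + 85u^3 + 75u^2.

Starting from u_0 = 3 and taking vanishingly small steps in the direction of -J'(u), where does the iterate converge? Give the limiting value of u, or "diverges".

J'(u) = 15u(u + 1)(u + 2)(u + 5), so J'(3) = 7200.
Gradient descent moves in the -J' direction, i.e. u is decreasing.
The nearest critical point in that direction is u = 0, where J'' = 150 > 0 (a local minimum). The iterate converges there.

0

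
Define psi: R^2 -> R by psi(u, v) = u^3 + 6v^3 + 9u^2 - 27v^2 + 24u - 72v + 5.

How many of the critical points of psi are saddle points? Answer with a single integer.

psi separates as a function of u plus a function of v, so ∇psi=0 decouples.
∂psi/∂u = 3(u + 2)(u + 4) = 0 at u ∈ {-4, -2}; ∂psi/∂v = 18(v - 4)(v + 1) = 0 at v ∈ {-1, 4}.
The Hessian is diagonal: diag(psi_uu, psi_vv). Second derivatives: psi_uu(-4)=-6, psi_uu(-2)=6; psi_vv(-1)=-90, psi_vv(4)=90.
Saddle points occur where the two diagonal entries have opposite signs: (-4, 4), (-2, -1). Count: 2.

2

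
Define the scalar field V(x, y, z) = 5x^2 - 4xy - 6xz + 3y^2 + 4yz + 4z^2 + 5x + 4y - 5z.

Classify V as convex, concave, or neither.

V is quadratic, so its Hessian is the constant matrix H = [[10, -4, -6], [-4, 6, 4], [-6, 4, 8]].
Leading principal minors: 10, 44, 168.
All positive ⇒ H ≻ 0 ⇒ convex.

convex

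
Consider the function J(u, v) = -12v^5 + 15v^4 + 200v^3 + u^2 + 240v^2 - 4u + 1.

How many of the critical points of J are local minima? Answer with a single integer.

2

J separates as a function of u plus a function of v, so ∇J=0 decouples.
∂J/∂u = 2(u - 2) = 0 at u ∈ {2}; ∂J/∂v = -60v(v - 4)(v + 1)(v + 2) = 0 at v ∈ {-2, -1, 0, 4}.
The Hessian is diagonal: diag(J_uu, J_vv). Second derivatives: J_uu(2)=2; J_vv(-2)=720, J_vv(-1)=-300, J_vv(0)=480, J_vv(4)=-7200.
Local minima occur where both diagonal entries positive: (2, -2), (2, 0). Count: 2.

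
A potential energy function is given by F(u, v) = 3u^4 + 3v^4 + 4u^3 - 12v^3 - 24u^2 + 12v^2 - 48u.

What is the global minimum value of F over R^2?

-112

F(u,v) separates as P(u) + Q(v), so its minimum is min P + min Q.
P'(u) = 12(u - 2)(u + 1)(u + 2) vanishes at u ∈ {-2, -1, 2}; Q'(v) = 12v(v - 2)(v - 1) vanishes at v ∈ {0, 1, 2}.
Local minima of P (where P''>0): P(-2)=16, P(2)=-112. Local minima of Q: Q(0)=0, Q(2)=0.
So the global minimum of F is P(2) + Q(0) = -112 + 0 = -112, attained at (2, 0).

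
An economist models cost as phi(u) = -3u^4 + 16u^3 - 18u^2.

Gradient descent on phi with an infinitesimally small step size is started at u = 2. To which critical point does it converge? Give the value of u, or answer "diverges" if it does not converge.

1

phi'(u) = -12u(u - 3)(u - 1), so phi'(2) = 24.
Gradient descent moves in the -phi' direction, i.e. u is decreasing.
The nearest critical point in that direction is u = 1, where phi'' = 24 > 0 (a local minimum). The iterate converges there.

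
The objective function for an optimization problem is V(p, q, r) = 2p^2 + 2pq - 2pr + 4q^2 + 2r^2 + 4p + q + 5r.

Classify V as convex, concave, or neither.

V is quadratic, so its Hessian is the constant matrix H = [[4, 2, -2], [2, 8, 0], [-2, 0, 4]].
Leading principal minors: 4, 28, 80.
All positive ⇒ H ≻ 0 ⇒ convex.

convex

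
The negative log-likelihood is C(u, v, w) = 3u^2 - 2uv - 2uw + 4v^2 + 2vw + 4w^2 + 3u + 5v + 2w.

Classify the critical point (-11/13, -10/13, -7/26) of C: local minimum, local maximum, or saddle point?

local minimum

The Hessian is constant: H = [[6, -2, -2], [-2, 8, 2], [-2, 2, 8]].
Leading principal minors: Δ₁ = 6, Δ₂ = 44, Δ₃ = 312.
All leading minors are positive, so H is positive definite: a local minimum.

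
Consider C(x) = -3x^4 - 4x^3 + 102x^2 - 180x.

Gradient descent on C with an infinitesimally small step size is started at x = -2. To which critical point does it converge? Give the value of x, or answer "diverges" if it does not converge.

C'(x) = -12(x - 3)(x - 1)(x + 5), so C'(-2) = -540.
Gradient descent moves in the -C' direction, i.e. x is increasing.
The nearest critical point in that direction is x = 1, where C'' = 144 > 0 (a local minimum). The iterate converges there.

1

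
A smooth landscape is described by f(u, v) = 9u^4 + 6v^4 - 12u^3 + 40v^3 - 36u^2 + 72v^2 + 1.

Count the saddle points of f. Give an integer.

4

f separates as a function of u plus a function of v, so ∇f=0 decouples.
∂f/∂u = 36u(u - 2)(u + 1) = 0 at u ∈ {-1, 0, 2}; ∂f/∂v = 24v(v + 2)(v + 3) = 0 at v ∈ {-3, -2, 0}.
The Hessian is diagonal: diag(f_uu, f_vv). Second derivatives: f_uu(-1)=108, f_uu(0)=-72, f_uu(2)=216; f_vv(-3)=72, f_vv(-2)=-48, f_vv(0)=144.
Saddle points occur where the two diagonal entries have opposite signs: (-1, -2), (0, -3), (0, 0), (2, -2). Count: 4.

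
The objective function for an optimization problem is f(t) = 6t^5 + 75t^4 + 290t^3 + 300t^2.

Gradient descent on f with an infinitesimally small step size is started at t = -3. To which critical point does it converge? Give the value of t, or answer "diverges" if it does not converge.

-4

f'(t) = 30t(t + 1)(t + 4)(t + 5), so f'(-3) = 360.
Gradient descent moves in the -f' direction, i.e. t is decreasing.
The nearest critical point in that direction is t = -4, where f'' = 360 > 0 (a local minimum). The iterate converges there.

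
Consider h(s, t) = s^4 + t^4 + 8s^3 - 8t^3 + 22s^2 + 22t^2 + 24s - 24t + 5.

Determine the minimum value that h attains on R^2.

-13

h(s,t) separates as P(s) + Q(t) + 5, so its minimum is min P + min Q + 5.
P'(s) = 4(s + 1)(s + 2)(s + 3) vanishes at s ∈ {-3, -2, -1}; Q'(t) = 4(t - 3)(t - 2)(t - 1) vanishes at t ∈ {1, 2, 3}.
Local minima of P (where P''>0): P(-3)=-9, P(-1)=-9. Local minima of Q: Q(1)=-9, Q(3)=-9.
So the global minimum of h is P(-3) + Q(1) + 5 = -9 − 9 + 5 = -13, attained at (-3, 1).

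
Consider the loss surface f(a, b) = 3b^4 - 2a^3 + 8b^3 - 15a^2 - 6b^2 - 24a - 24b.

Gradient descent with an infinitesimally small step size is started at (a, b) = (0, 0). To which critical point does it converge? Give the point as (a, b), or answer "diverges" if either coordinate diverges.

diverges

f is separable, so gradient descent decouples: a follows -∂f/∂a, b follows -∂f/∂b.
∂f/∂a = -6(a + 1)(a + 4); at a=0 this is -24, so a increases.
∂f/∂b = 12(b - 1)(b + 1)(b + 2); at b=0 this is -24, so b increases.
The a-coordinate has no critical point in that direction and runs off to infinity.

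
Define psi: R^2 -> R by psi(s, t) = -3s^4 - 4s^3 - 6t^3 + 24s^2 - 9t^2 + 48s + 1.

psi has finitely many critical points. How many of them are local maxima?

psi separates as a function of s plus a function of t, so ∇psi=0 decouples.
∂psi/∂s = -12(s - 2)(s + 1)(s + 2) = 0 at s ∈ {-2, -1, 2}; ∂psi/∂t = -18t(t + 1) = 0 at t ∈ {-1, 0}.
The Hessian is diagonal: diag(psi_ss, psi_tt). Second derivatives: psi_ss(-2)=-48, psi_ss(-1)=36, psi_ss(2)=-144; psi_tt(-1)=18, psi_tt(0)=-18.
Local maxima occur where both diagonal entries negative: (-2, 0), (2, 0). Count: 2.

2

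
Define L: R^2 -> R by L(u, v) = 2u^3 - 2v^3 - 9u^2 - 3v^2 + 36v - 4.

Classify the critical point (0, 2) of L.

The mixed partial ∂²L/∂u∂v is 0, so the Hessian at any point is diag(L_uu, L_vv) = diag(6(2u - 3), -6(2v + 1)).
At (0, 2): H = diag(-18, -30).
Both eigenvalues are negative, so H is negative definite: a local maximum.

local maximum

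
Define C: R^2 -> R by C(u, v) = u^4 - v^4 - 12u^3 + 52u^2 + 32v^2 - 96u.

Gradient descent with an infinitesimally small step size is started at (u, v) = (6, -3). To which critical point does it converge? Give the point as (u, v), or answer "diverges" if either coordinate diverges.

C is separable, so gradient descent decouples: u follows -∂C/∂u, v follows -∂C/∂v.
∂C/∂u = 4(u - 4)(u - 3)(u - 2); at u=6 this is 96, so u decreases.
∂C/∂v = -4v(v - 4)(v + 4); at v=-3 this is -84, so v increases.
u converges to its nearest critical value 4 (a local min of the u-part); v converges to 0. The iterate converges to (4, 0).

(4, 0)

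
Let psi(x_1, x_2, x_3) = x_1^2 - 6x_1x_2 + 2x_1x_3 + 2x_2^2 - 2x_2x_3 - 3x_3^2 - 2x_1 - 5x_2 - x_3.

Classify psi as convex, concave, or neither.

neither

psi is quadratic, so its Hessian is the constant matrix H = [[2, -6, 2], [-6, 4, -2], [2, -2, -6]].
Leading principal minors: 2, -28, 192.
Neither pattern holds ⇒ H is indefinite ⇒ neither convex nor concave.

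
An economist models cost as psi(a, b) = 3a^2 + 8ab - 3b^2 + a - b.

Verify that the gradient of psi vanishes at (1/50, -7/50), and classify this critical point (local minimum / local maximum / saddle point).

saddle point

∇psi = (6a + 8b + 1, 8a - 6b - 1); substituting (1/50, -7/50) gives ∇psi = (0, 0), so (1/50, -7/50) is indeed a critical point.
The Hessian of psi is constant: H = [[6, 8], [8, -6]].
det(H) = 6·(-6) − 8² = -100.
Since det(H) < 0, H is indefinite and the critical point is a saddle point.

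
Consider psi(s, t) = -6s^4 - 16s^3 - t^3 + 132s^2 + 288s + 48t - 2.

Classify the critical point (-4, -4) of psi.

saddle point

The mixed partial ∂²psi/∂s∂t is 0, so the Hessian at any point is diag(psi_ss, psi_tt) = diag(24(-3s^2 - 4s + 11), -6t).
At (-4, -4): H = diag(-504, 24).
The eigenvalues have opposite signs, so H is indefinite: a saddle point.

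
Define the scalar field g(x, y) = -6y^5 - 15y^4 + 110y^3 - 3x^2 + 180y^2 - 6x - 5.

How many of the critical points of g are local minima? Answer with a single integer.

0

g separates as a function of x plus a function of y, so ∇g=0 decouples.
∂g/∂x = -6(x + 1) = 0 at x ∈ {-1}; ∂g/∂y = -30y(y - 3)(y + 1)(y + 4) = 0 at y ∈ {-4, -1, 0, 3}.
The Hessian is diagonal: diag(g_xx, g_yy). Second derivatives: g_xx(-1)=-6; g_yy(-4)=2520, g_yy(-1)=-360, g_yy(0)=360, g_yy(3)=-2520.
Local minima occur where both diagonal entries positive: none. Count: 0.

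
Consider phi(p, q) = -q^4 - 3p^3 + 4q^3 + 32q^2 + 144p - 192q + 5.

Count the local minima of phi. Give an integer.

phi separates as a function of p plus a function of q, so ∇phi=0 decouples.
∂phi/∂p = -9(p - 4)(p + 4) = 0 at p ∈ {-4, 4}; ∂phi/∂q = -4(q - 4)(q - 3)(q + 4) = 0 at q ∈ {-4, 3, 4}.
The Hessian is diagonal: diag(phi_pp, phi_qq). Second derivatives: phi_pp(-4)=72, phi_pp(4)=-72; phi_qq(-4)=-224, phi_qq(3)=28, phi_qq(4)=-32.
Local minima occur where both diagonal entries positive: (-4, 3). Count: 1.

1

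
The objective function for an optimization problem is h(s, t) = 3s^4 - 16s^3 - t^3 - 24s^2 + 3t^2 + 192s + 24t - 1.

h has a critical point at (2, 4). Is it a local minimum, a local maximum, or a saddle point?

local maximum

The mixed partial ∂²h/∂s∂t is 0, so the Hessian at any point is diag(h_ss, h_tt) = diag(12(3s^2 - 8s - 4), 6(-t + 1)).
At (2, 4): H = diag(-96, -18).
Both eigenvalues are negative, so H is negative definite: a local maximum.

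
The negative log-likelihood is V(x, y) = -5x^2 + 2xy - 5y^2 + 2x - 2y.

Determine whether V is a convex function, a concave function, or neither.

concave

V is quadratic, so its Hessian is the constant matrix H = [[-10, 2], [2, -10]].
det(H) = 96, tr(H) = -20.
det(H) > 0 and tr(H) < 0, so H is negative definite everywhere: concave.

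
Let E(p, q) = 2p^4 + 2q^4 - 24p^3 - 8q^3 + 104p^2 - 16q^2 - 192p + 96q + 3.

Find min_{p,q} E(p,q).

-285

E(p,q) separates as A(p) + B(q) + 3, so its minimum is min A + min B + 3.
A'(p) = 8(p - 4)(p - 3)(p - 2) vanishes at p ∈ {2, 3, 4}; B'(q) = 8(q - 3)(q - 2)(q + 2) vanishes at q ∈ {-2, 2, 3}.
Local minima of A (where A''>0): A(2)=-128, A(4)=-128. Local minima of B: B(-2)=-160, B(3)=90.
So the global minimum of E is A(2) + B(-2) + 3 = -128 − 160 + 3 = -285, attained at (2, -2).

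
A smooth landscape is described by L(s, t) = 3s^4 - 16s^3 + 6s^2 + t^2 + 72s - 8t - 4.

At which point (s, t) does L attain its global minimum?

L(s,t) separates as P(s) + Q(t) − 4, so its minimum is min P + min Q − 4.
P'(s) = 12(s - 3)(s - 2)(s + 1) vanishes at s ∈ {-1, 2, 3}; Q'(t) = 2(t - 4) vanishes at t ∈ {4}.
Local minima of P (where P''>0): P(-1)=-47, P(3)=81. Local minima of Q: Q(4)=-16.
So the global minimum of L is P(-1) + Q(4) − 4 = -47 − 16 − 4 = -67, attained at (-1, 4).

(-1, 4)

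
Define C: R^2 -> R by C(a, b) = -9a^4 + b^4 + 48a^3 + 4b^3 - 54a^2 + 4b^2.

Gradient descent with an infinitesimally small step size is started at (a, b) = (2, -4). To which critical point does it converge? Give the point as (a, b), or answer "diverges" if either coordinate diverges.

C is separable, so gradient descent decouples: a follows -∂C/∂a, b follows -∂C/∂b.
∂C/∂a = -36a(a - 3)(a - 1); at a=2 this is 72, so a decreases.
∂C/∂b = 4b(b + 1)(b + 2); at b=-4 this is -96, so b increases.
a converges to its nearest critical value 1 (a local min of the a-part); b converges to -2. The iterate converges to (1, -2).

(1, -2)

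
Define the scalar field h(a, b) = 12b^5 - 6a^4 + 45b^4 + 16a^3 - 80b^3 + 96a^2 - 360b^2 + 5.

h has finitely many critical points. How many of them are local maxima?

h separates as a function of a plus a function of b, so ∇h=0 decouples.
∂h/∂a = -24a(a - 4)(a + 2) = 0 at a ∈ {-2, 0, 4}; ∂h/∂b = 60b(b - 2)(b + 2)(b + 3) = 0 at b ∈ {-3, -2, 0, 2}.
The Hessian is diagonal: diag(h_aa, h_bb). Second derivatives: h_aa(-2)=-288, h_aa(0)=192, h_aa(4)=-576; h_bb(-3)=-900, h_bb(-2)=480, h_bb(0)=-720, h_bb(2)=2400.
Local maxima occur where both diagonal entries negative: (-2, -3), (-2, 0), (4, -3), (4, 0). Count: 4.

4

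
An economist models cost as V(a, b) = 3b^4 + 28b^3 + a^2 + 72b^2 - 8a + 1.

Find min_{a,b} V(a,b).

V(a,b) separates as P(a) + Q(b) + 1, so its minimum is min P + min Q + 1.
P'(a) = 2a - 8 vanishes at a ∈ {4}; Q'(b) = 12b(b + 3)(b + 4) vanishes at b ∈ {-4, -3, 0}.
Local minima of P (where P''>0): P(4)=-16. Local minima of Q: Q(-4)=128, Q(0)=0.
So the global minimum of V is P(4) + Q(0) + 1 = -16 + 0 + 1 = -15, attained at (4, 0).

-15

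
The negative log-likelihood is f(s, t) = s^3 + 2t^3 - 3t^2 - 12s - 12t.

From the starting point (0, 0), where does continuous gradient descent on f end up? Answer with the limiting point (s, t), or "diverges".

(2, 2)

f is separable, so gradient descent decouples: s follows -∂f/∂s, t follows -∂f/∂t.
∂f/∂s = 3(s - 2)(s + 2); at s=0 this is -12, so s increases.
∂f/∂t = 6(t - 2)(t + 1); at t=0 this is -12, so t increases.
s converges to its nearest critical value 2 (a local min of the s-part); t converges to 2. The iterate converges to (2, 2).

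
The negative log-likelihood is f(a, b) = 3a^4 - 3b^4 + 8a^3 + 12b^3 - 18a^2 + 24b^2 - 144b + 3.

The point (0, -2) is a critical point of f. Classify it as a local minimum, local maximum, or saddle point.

The mixed partial ∂²f/∂a∂b is 0, so the Hessian at any point is diag(f_aa, f_bb) = diag(12(3a^2 + 4a - 3), 12(-3b^2 + 6b + 4)).
At (0, -2): H = diag(-36, -240).
Both eigenvalues are negative, so H is negative definite: a local maximum.

local maximum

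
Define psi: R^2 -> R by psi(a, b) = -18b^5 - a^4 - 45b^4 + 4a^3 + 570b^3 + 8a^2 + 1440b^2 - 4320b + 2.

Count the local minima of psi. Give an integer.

psi separates as a function of a plus a function of b, so ∇psi=0 decouples.
∂psi/∂a = -4a(a - 4)(a + 1) = 0 at a ∈ {-1, 0, 4}; ∂psi/∂b = -90(b - 4)(b - 1)(b + 3)(b + 4) = 0 at b ∈ {-4, -3, 1, 4}.
The Hessian is diagonal: diag(psi_aa, psi_bb). Second derivatives: psi_aa(-1)=-20, psi_aa(0)=16, psi_aa(4)=-80; psi_bb(-4)=3600, psi_bb(-3)=-2520, psi_bb(1)=5400, psi_bb(4)=-15120.
Local minima occur where both diagonal entries positive: (0, -4), (0, 1). Count: 2.

2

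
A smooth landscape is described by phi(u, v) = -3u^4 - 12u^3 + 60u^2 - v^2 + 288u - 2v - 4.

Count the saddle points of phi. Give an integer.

phi separates as a function of u plus a function of v, so ∇phi=0 decouples.
∂phi/∂u = -12(u - 3)(u + 2)(u + 4) = 0 at u ∈ {-4, -2, 3}; ∂phi/∂v = -2(v + 1) = 0 at v ∈ {-1}.
The Hessian is diagonal: diag(phi_uu, phi_vv). Second derivatives: phi_uu(-4)=-168, phi_uu(-2)=120, phi_uu(3)=-420; phi_vv(-1)=-2.
Saddle points occur where the two diagonal entries have opposite signs: (-2, -1). Count: 1.

1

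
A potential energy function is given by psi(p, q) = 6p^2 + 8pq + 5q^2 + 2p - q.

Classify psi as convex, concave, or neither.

psi is quadratic, so its Hessian is the constant matrix H = [[12, 8], [8, 10]].
det(H) = 56, tr(H) = 22.
det(H) > 0 and tr(H) > 0, so H is positive definite everywhere: convex.

convex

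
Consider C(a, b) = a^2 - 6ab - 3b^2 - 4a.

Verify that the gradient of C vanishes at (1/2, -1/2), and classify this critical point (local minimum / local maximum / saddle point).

saddle point

∇C = (2a - 6b - 4, -6a - 6b); substituting (1/2, -1/2) gives ∇C = (0, 0), so (1/2, -1/2) is indeed a critical point.
The Hessian of C is constant: H = [[2, -6], [-6, -6]].
det(H) = 2·(-6) − (-6)² = -48.
Since det(H) < 0, H is indefinite and the critical point is a saddle point.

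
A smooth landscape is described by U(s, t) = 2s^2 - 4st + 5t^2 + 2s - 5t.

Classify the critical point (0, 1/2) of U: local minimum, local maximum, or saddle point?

local minimum

The Hessian of U is constant: H = [[4, -4], [-4, 10]].
det(H) = 4·10 − (-4)² = 24.
det(H) > 0 and tr(H) = 14 > 0, so H is positive definite and the point is a local minimum.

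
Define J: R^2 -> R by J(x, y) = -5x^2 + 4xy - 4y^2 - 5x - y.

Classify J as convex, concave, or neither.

concave

J is quadratic, so its Hessian is the constant matrix H = [[-10, 4], [4, -8]].
det(H) = 64, tr(H) = -18.
det(H) > 0 and tr(H) < 0, so H is negative definite everywhere: concave.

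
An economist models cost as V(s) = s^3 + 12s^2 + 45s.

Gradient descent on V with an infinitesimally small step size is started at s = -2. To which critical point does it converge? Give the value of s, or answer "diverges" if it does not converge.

V'(s) = 3(s + 3)(s + 5), so V'(-2) = 9.
Gradient descent moves in the -V' direction, i.e. s is decreasing.
The nearest critical point in that direction is s = -3, where V'' = 6 > 0 (a local minimum). The iterate converges there.

-3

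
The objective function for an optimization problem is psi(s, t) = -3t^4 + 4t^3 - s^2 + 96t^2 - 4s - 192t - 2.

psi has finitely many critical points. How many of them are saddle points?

1

psi separates as a function of s plus a function of t, so ∇psi=0 decouples.
∂psi/∂s = -2(s + 2) = 0 at s ∈ {-2}; ∂psi/∂t = -12(t - 4)(t - 1)(t + 4) = 0 at t ∈ {-4, 1, 4}.
The Hessian is diagonal: diag(psi_ss, psi_tt). Second derivatives: psi_ss(-2)=-2; psi_tt(-4)=-480, psi_tt(1)=180, psi_tt(4)=-288.
Saddle points occur where the two diagonal entries have opposite signs: (-2, 1). Count: 1.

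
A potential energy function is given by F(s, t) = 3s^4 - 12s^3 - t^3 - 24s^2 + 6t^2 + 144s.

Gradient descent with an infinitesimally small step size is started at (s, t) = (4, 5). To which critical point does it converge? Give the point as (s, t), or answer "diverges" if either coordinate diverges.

F is separable, so gradient descent decouples: s follows -∂F/∂s, t follows -∂F/∂t.
∂F/∂s = 12(s - 3)(s - 2)(s + 2); at s=4 this is 144, so s decreases.
∂F/∂t = -3t(t - 4); at t=5 this is -15, so t increases.
The t-coordinate has no critical point in that direction and runs off to infinity.

diverges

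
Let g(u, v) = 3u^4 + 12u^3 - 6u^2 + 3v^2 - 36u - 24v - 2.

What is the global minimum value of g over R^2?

-77

g(u,v) separates as P(u) + Q(v) − 2, so its minimum is min P + min Q − 2.
P'(u) = 12(u - 1)(u + 1)(u + 3) vanishes at u ∈ {-3, -1, 1}; Q'(v) = 6v - 24 vanishes at v ∈ {4}.
Local minima of P (where P''>0): P(-3)=-27, P(1)=-27. Local minima of Q: Q(4)=-48.
So the global minimum of g is P(-3) + Q(4) − 2 = -27 − 48 − 2 = -77, attained at (-3, 4).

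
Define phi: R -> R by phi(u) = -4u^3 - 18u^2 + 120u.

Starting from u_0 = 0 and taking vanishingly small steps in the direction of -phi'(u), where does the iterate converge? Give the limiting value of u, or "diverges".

-5

phi'(u) = -12(u - 2)(u + 5), so phi'(0) = 120.
Gradient descent moves in the -phi' direction, i.e. u is decreasing.
The nearest critical point in that direction is u = -5, where phi'' = 84 > 0 (a local minimum). The iterate converges there.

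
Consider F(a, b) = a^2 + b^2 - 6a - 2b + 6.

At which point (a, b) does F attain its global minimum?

F(a,b) separates as P(a) + Q(b) + 6, so its minimum is min P + min Q + 6.
P'(a) = 2a - 6 vanishes at a ∈ {3}; Q'(b) = 2b - 2 vanishes at b ∈ {1}.
Local minima of P (where P''>0): P(3)=-9. Local minima of Q: Q(1)=-1.
So the global minimum of F is P(3) + Q(1) + 6 = -9 − 1 + 6 = -4, attained at (3, 1).

(3, 1)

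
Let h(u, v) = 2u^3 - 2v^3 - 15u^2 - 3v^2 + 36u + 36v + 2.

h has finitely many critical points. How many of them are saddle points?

2

h separates as a function of u plus a function of v, so ∇h=0 decouples.
∂h/∂u = 6(u - 3)(u - 2) = 0 at u ∈ {2, 3}; ∂h/∂v = -6(v - 2)(v + 3) = 0 at v ∈ {-3, 2}.
The Hessian is diagonal: diag(h_uu, h_vv). Second derivatives: h_uu(2)=-6, h_uu(3)=6; h_vv(-3)=30, h_vv(2)=-30.
Saddle points occur where the two diagonal entries have opposite signs: (2, -3), (3, 2). Count: 2.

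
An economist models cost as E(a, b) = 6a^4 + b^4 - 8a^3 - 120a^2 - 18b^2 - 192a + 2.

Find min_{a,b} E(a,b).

-1743

E(a,b) separates as P(a) + Q(b) + 2, so its minimum is min P + min Q + 2.
P'(a) = 24(a - 4)(a + 1)(a + 2) vanishes at a ∈ {-2, -1, 4}; Q'(b) = 4b(b - 3)(b + 3) vanishes at b ∈ {-3, 0, 3}.
Local minima of P (where P''>0): P(-2)=64, P(4)=-1664. Local minima of Q: Q(-3)=-81, Q(3)=-81.
So the global minimum of E is P(4) + Q(-3) + 2 = -1664 − 81 + 2 = -1743, attained at (4, -3).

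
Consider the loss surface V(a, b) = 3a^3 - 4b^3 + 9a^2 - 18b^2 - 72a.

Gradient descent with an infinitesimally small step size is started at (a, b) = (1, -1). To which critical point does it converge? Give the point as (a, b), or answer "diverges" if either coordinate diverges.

V is separable, so gradient descent decouples: a follows -∂V/∂a, b follows -∂V/∂b.
∂V/∂a = 9(a - 2)(a + 4); at a=1 this is -45, so a increases.
∂V/∂b = -12b(b + 3); at b=-1 this is 24, so b decreases.
a converges to its nearest critical value 2 (a local min of the a-part); b converges to -3. The iterate converges to (2, -3).

(2, -3)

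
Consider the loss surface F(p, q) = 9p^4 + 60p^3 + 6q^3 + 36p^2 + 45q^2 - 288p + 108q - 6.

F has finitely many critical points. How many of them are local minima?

F separates as a function of p plus a function of q, so ∇F=0 decouples.
∂F/∂p = 36(p - 1)(p + 2)(p + 4) = 0 at p ∈ {-4, -2, 1}; ∂F/∂q = 18(q + 2)(q + 3) = 0 at q ∈ {-3, -2}.
The Hessian is diagonal: diag(F_pp, F_qq). Second derivatives: F_pp(-4)=360, F_pp(-2)=-216, F_pp(1)=540; F_qq(-3)=-18, F_qq(-2)=18.
Local minima occur where both diagonal entries positive: (-4, -2), (1, -2). Count: 2.

2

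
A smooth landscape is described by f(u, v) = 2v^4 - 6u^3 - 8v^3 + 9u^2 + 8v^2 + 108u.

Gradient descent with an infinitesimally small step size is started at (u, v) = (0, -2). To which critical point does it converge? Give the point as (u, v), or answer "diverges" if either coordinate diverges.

f is separable, so gradient descent decouples: u follows -∂f/∂u, v follows -∂f/∂v.
∂f/∂u = -18(u - 3)(u + 2); at u=0 this is 108, so u decreases.
∂f/∂v = 8v(v - 2)(v - 1); at v=-2 this is -192, so v increases.
u converges to its nearest critical value -2 (a local min of the u-part); v converges to 0. The iterate converges to (-2, 0).

(-2, 0)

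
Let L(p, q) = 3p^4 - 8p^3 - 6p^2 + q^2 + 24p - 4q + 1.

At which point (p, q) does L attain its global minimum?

L(p,q) separates as A(p) + B(q) + 1, so its minimum is min A + min B + 1.
A'(p) = 12(p - 2)(p - 1)(p + 1) vanishes at p ∈ {-1, 1, 2}; B'(q) = 2q - 4 vanishes at q ∈ {2}.
Local minima of A (where A''>0): A(-1)=-19, A(2)=8. Local minima of B: B(2)=-4.
So the global minimum of L is A(-1) + B(2) + 1 = -19 − 4 + 1 = -22, attained at (-1, 2).

(-1, 2)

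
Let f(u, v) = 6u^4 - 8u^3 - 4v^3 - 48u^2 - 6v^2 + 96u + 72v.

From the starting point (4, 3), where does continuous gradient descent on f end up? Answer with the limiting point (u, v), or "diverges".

diverges

f is separable, so gradient descent decouples: u follows -∂f/∂u, v follows -∂f/∂v.
∂f/∂u = 24(u - 2)(u - 1)(u + 2); at u=4 this is 864, so u decreases.
∂f/∂v = -12(v - 2)(v + 3); at v=3 this is -72, so v increases.
The v-coordinate has no critical point in that direction and runs off to infinity.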